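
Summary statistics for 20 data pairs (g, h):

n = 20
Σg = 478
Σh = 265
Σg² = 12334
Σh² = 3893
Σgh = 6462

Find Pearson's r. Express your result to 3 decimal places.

r = (nΣgh − ΣgΣh) / √[(nΣg² − (Σg)²)(nΣh² − (Σh)²)]
Numerator: 20×6462 − 478×265 = 2570
Denominator: √[(246680 − 228484)(77860 − 70225)] = √[18196 × 7635] = 11786.7069
r = 2570 / 11786.7069 ≈ 0.218

0.218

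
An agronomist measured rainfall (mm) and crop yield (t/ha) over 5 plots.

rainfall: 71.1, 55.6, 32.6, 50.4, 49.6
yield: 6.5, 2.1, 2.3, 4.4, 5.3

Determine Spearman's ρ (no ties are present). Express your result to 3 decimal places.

Rank rainfall: 5, 4, 1, 3, 2
Rank yield: 5, 1, 2, 3, 4
d = rank(rainfall) − rank(yield): 0, 3, -1, 0, -2; Σd² = 14
ρ = 1 − 6Σd² / [n(n²−1)] = 1 − 6×14 / (5×24) = 1 − 84/120 ≈ 0.300

0.300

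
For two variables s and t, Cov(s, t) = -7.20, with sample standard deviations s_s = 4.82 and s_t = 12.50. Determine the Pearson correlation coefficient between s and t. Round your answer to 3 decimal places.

-0.120

r = Cov(s,t) / (s_s · s_t) = -7.20 / (4.82 × 12.50)
  = -7.20 / 60.2500 ≈ -0.120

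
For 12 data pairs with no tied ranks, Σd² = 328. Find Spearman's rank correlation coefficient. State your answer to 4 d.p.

-0.1469

ρ = 1 − 6Σd² / [n(n²−1)] = 1 − 6×328 / (12×143)
  = 1 − 1968/1716 = 1 − 1.14685 ≈ -0.1469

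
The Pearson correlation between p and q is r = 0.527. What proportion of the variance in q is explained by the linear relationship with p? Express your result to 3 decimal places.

r² = (0.527)² = 0.278

0.278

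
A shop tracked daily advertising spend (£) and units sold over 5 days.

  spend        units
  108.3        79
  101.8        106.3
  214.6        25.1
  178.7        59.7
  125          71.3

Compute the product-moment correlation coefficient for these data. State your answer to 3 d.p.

n = 5, Σx = 728.4, Σy = 341.4, Σx² = 115703.98, Σy² = 26818.48, Σxy = 44344.39
nΣxy − ΣxΣy = 221721.95 − 248675.76 = -26953.81
nΣx² − (Σx)² = 578519.9 − 530566.56 = 47953.34; nΣy² − (Σy)² = 134092.4 − 116553.96 = 17538.44
r = -26953.81 / √(47953.34 × 17538.44) = -26953.81 / 29000.4617 ≈ -0.929

-0.929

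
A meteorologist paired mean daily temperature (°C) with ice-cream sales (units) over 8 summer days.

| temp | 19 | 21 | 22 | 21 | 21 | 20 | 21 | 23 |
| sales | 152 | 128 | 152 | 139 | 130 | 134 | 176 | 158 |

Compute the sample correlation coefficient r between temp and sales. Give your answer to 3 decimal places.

0.218

n = 8, Σx = 168, Σy = 1169, Σx² = 3538, Σy² = 172709, Σxy = 24579
nΣxy − ΣxΣy = 196632 − 196392 = 240
nΣx² − (Σx)² = 28304 − 28224 = 80; nΣy² − (Σy)² = 1381672 − 1366561 = 15111
r = 240 / √(80 × 15111) = 240 / 1099.4908 ≈ 0.218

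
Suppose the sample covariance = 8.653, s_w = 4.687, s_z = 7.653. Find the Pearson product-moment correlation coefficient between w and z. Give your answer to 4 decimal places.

r = Cov(w,z) / (s_w · s_z) = 8.653 / (4.687 × 7.653)
  = 8.653 / 35.8696 ≈ 0.2412

0.2412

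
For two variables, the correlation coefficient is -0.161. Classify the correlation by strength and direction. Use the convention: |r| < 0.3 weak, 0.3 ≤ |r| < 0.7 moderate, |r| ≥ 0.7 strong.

r = -0.161 < 0 so the relationship is negative.
|r| = 0.161, which falls in the weak range.

weak negative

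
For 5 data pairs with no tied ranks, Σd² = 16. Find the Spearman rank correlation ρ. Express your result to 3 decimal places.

ρ = 1 − 6Σd² / [n(n²−1)] = 1 − 6×16 / (5×24)
  = 1 − 96/120 = 1 − 0.8000 ≈ 0.200

0.200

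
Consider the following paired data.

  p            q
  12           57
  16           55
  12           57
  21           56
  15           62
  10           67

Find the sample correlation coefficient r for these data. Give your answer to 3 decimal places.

-0.552

n = 6, Σp = 86, Σq = 354, Σp² = 1310, Σq² = 20992, Σpq = 5024
nΣpq − ΣpΣq = 30144 − 30444 = -300
nΣp² − (Σp)² = 7860 − 7396 = 464; nΣq² − (Σq)² = 125952 − 125316 = 636
r = -300 / √(464 × 636) = -300 / 543.2348 ≈ -0.552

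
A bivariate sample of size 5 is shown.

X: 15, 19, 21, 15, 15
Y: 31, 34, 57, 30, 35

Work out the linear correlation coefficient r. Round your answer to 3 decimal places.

0.825

n = 5, ΣX = 85, ΣY = 187, ΣX² = 1477, ΣY² = 7491, ΣXY = 3283
nΣXY − ΣXΣY = 16415 − 15895 = 520
nΣX² − (ΣX)² = 7385 − 7225 = 160; nΣY² − (ΣY)² = 37455 − 34969 = 2486
r = 520 / √(160 × 2486) = 520 / 630.6822 ≈ 0.825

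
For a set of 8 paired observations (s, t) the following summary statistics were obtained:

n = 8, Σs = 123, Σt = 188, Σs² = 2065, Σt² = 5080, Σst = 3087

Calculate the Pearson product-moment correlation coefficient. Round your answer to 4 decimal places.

r = (nΣst − ΣsΣt) / √[(nΣs² − (Σs)²)(nΣt² − (Σt)²)]
Numerator: 8×3087 − 123×188 = 1572
Denominator: √[(16520 − 15129)(40640 − 35344)] = √[1391 × 5296] = 2714.1732
r = 1572 / 2714.1732 ≈ 0.5792

0.5792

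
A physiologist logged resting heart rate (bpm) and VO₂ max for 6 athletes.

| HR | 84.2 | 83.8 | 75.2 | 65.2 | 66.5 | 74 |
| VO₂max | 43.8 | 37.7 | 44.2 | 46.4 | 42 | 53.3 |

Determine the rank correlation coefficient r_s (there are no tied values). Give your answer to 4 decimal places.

Rank HR: 6, 5, 4, 1, 2, 3
Rank VO₂max: 3, 1, 4, 5, 2, 6
d = rank(HR) − rank(VO₂max): 3, 4, 0, -4, 0, -3; Σd² = 50
ρ = 1 − 6Σd² / [n(n²−1)] = 1 − 6×50 / (6×35) = 1 − 300/210 ≈ -0.4286

-0.4286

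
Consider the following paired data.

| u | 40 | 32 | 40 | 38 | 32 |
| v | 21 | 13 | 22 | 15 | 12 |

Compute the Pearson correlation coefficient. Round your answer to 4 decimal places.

0.9093

n = 5, Σu = 182, Σv = 83, Σu² = 6692, Σv² = 1463, Σuv = 3090
nΣuv − ΣuΣv = 15450 − 15106 = 344
nΣu² − (Σu)² = 33460 − 33124 = 336; nΣv² − (Σv)² = 7315 − 6889 = 426
r = 344 / √(336 × 426) = 344 / 378.3332 ≈ 0.9093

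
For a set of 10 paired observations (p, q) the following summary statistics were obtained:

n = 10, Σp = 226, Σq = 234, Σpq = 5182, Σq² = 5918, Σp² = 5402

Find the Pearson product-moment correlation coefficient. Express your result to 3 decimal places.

-0.295

r = (nΣpq − ΣpΣq) / √[(nΣp² − (Σp)²)(nΣq² − (Σq)²)]
Numerator: 10×5182 − 226×234 = -1064
Denominator: √[(54020 − 51076)(59180 − 54756)] = √[2944 × 4424] = 3608.9134
r = -1064 / 3608.9134 ≈ -0.295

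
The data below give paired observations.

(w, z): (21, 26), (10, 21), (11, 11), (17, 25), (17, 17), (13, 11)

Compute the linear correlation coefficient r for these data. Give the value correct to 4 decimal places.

0.6266

n = 6, Σw = 89, Σz = 111, Σw² = 1409, Σz² = 2273, Σwz = 1734
nΣwz − ΣwΣz = 10404 − 9879 = 525
nΣw² − (Σw)² = 8454 − 7921 = 533; nΣz² − (Σz)² = 13638 − 12321 = 1317
r = 525 / √(533 × 1317) = 525 / 837.8311 ≈ 0.6266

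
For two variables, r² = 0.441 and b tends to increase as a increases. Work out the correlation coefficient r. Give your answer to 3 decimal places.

|r| = √0.441 = 0.664
The association is positive, so r = 0.664.

0.664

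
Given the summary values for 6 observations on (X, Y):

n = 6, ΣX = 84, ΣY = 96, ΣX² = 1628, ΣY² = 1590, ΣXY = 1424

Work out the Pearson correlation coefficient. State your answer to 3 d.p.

r = (nΣXY − ΣXΣY) / √[(nΣX² − (ΣX)²)(nΣY² − (ΣY)²)]
Numerator: 6×1424 − 84×96 = 480
Denominator: √[(9768 − 7056)(9540 − 9216)] = √[2712 × 324] = 937.3836
r = 480 / 937.3836 ≈ 0.512

0.512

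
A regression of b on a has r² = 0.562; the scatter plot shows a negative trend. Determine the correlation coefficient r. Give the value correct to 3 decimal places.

-0.750

|r| = √0.562 = 0.750
The association is negative, so r = −0.750.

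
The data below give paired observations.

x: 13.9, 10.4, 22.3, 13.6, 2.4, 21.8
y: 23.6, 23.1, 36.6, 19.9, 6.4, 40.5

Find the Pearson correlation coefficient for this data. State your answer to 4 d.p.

0.9674

n = 6, Σx = 84.4, Σy = 150.1, Σx² = 1464.62, Σy² = 4507.35, Σxy = 2553.36
nΣxy − ΣxΣy = 15320.16 − 12668.44 = 2651.72
nΣx² − (Σx)² = 8787.72 − 7123.36 = 1664.36; nΣy² − (Σy)² = 27044.1 − 22530.01 = 4514.09
r = 2651.72 / √(1664.36 × 4514.09) = 2651.72 / 2740.9981 ≈ 0.9674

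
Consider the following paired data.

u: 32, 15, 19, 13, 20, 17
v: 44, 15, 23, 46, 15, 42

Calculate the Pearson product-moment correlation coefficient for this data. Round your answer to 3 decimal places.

0.212

n = 6, Σu = 116, Σv = 185, Σu² = 2468, Σv² = 6795, Σuv = 3682
nΣuv − ΣuΣv = 22092 − 21460 = 632
nΣu² − (Σu)² = 14808 − 13456 = 1352; nΣv² − (Σv)² = 40770 − 34225 = 6545
r = 632 / √(1352 × 6545) = 632 / 2974.7000 ≈ 0.212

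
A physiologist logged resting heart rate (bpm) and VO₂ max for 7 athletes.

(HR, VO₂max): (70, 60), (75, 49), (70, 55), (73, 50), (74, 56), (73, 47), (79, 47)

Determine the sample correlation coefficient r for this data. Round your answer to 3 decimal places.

n = 7, Σx = 514, Σy = 364, Σx² = 37800, Σy² = 19080, Σxy = 26663
nΣxy − ΣxΣy = 186641 − 187096 = -455
nΣx² − (Σx)² = 264600 − 264196 = 404; nΣy² − (Σy)² = 133560 − 132496 = 1064
r = -455 / √(404 × 1064) = -455 / 655.6340 ≈ -0.694

-0.694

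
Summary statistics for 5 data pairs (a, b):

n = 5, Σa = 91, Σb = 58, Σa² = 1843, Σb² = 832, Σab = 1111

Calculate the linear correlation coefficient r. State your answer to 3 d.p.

r = (nΣab − ΣaΣb) / √[(nΣa² − (Σa)²)(nΣb² − (Σb)²)]
Numerator: 5×1111 − 91×58 = 277
Denominator: √[(9215 − 8281)(4160 − 3364)] = √[934 × 796] = 862.2436
r = 277 / 862.2436 ≈ 0.321

0.321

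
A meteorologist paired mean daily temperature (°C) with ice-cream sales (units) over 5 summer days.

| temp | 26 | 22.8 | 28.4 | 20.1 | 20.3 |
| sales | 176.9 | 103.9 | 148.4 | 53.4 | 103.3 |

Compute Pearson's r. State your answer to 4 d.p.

n = 5, Σx = 117.6, Σy = 585.9, Σx² = 2818.5, Σy² = 77633.83, Σxy = 14353.21
nΣxy − ΣxΣy = 71766.05 − 68901.84 = 2864.21
nΣx² − (Σx)² = 14092.5 − 13829.76 = 262.74; nΣy² − (Σy)² = 388169.15 − 343278.81 = 44890.34
r = 2864.21 / √(262.74 × 44890.34) = 2864.21 / 3434.3104 ≈ 0.8340

0.8340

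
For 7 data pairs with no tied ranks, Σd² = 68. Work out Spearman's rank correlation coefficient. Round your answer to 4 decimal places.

ρ = 1 − 6Σd² / [n(n²−1)] = 1 − 6×68 / (7×48)
  = 1 − 408/336 = 1 − 1.21429 ≈ -0.2143

-0.2143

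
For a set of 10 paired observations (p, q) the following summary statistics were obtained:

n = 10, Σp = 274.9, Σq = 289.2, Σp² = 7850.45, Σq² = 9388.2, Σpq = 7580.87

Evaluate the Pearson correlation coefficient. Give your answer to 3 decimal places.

r = (nΣpq − ΣpΣq) / √[(nΣp² − (Σp)²)(nΣq² − (Σq)²)]
Numerator: 10×7580.87 − 274.9×289.2 = -3692.38
Denominator: √[(78504.5 − 75570.01)(93882 − 83636.64)] = √[2934.49 × 10245.36] = 5483.1475
r = -3692.38 / 5483.1475 ≈ -0.673

-0.673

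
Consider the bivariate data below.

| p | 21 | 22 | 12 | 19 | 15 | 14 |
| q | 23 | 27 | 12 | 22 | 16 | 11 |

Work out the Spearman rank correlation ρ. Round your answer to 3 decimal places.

Rank p: 5, 6, 1, 4, 3, 2
Rank q: 5, 6, 2, 4, 3, 1
d = rank(p) − rank(q): 0, 0, -1, 0, 0, 1; Σd² = 2
ρ = 1 − 6Σd² / [n(n²−1)] = 1 − 6×2 / (6×35) = 1 − 12/210 ≈ 0.943

0.943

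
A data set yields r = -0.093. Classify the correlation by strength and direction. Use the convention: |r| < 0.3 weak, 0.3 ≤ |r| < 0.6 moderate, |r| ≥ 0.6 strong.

weak negative

r = -0.093 < 0 so the relationship is negative.
|r| = 0.093, which falls in the weak range.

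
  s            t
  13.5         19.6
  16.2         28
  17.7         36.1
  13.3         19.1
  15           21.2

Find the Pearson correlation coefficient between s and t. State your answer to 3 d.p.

0.963

n = 5, Σs = 75.7, Σt = 124, Σs² = 1159.87, Σt² = 3285.62, Σst = 1929.2
nΣst − ΣsΣt = 9646 − 9386.8 = 259.2
nΣs² − (Σs)² = 5799.35 − 5730.49 = 68.86; nΣt² − (Σt)² = 16428.1 − 15376 = 1052.1
r = 259.2 / √(68.86 × 1052.1) = 259.2 / 269.1609 ≈ 0.963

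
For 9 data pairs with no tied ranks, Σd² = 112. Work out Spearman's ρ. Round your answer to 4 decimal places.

ρ = 1 − 6Σd² / [n(n²−1)] = 1 − 6×112 / (9×80)
  = 1 − 672/720 = 1 − 0.93333 ≈ 0.0667

0.0667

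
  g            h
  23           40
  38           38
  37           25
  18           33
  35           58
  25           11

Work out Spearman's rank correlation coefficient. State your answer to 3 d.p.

Rank g: 2, 6, 5, 1, 4, 3
Rank h: 5, 4, 2, 3, 6, 1
d = rank(g) − rank(h): -3, 2, 3, -2, -2, 2; Σd² = 34
ρ = 1 − 6Σd² / [n(n²−1)] = 1 − 6×34 / (6×35) = 1 − 204/210 ≈ 0.029

0.029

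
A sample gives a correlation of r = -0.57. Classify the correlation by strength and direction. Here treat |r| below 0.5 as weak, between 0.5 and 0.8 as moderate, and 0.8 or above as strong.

moderate negative

r = -0.57 < 0 so the relationship is negative.
|r| = 0.57, which falls in the moderate range.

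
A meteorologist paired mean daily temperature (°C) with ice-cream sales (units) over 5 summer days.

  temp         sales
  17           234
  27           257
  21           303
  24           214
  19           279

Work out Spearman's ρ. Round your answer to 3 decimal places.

Rank temp: 1, 5, 3, 4, 2
Rank sales: 2, 3, 5, 1, 4
d = rank(temp) − rank(sales): -1, 2, -2, 3, -2; Σd² = 22
ρ = 1 − 6Σd² / [n(n²−1)] = 1 − 6×22 / (5×24) = 1 − 132/120 ≈ -0.100

-0.100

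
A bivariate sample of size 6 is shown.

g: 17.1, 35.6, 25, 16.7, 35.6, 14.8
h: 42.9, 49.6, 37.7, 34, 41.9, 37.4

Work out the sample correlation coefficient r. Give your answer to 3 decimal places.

n = 6, Σg = 144.8, Σh = 243.5, Σg² = 3950.06, Σh² = 10032.23, Σgh = 6054.81
nΣgh − ΣgΣh = 36328.86 − 35258.8 = 1070.06
nΣg² − (Σg)² = 23700.36 − 20967.04 = 2733.32; nΣh² − (Σh)² = 60193.38 − 59292.25 = 901.13
r = 1070.06 / √(2733.32 × 901.13) = 1070.06 / 1569.4192 ≈ 0.682

0.682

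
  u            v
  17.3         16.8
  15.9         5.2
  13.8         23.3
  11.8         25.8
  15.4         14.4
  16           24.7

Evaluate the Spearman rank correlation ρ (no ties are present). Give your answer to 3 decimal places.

-0.371

Rank u: 6, 4, 2, 1, 3, 5
Rank v: 3, 1, 4, 6, 2, 5
d = rank(u) − rank(v): 3, 3, -2, -5, 1, 0; Σd² = 48
ρ = 1 − 6Σd² / [n(n²−1)] = 1 − 6×48 / (6×35) = 1 − 288/210 ≈ -0.371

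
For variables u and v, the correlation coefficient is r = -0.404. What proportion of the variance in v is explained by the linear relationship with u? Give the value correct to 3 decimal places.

0.163

r² = (-0.404)² = 0.163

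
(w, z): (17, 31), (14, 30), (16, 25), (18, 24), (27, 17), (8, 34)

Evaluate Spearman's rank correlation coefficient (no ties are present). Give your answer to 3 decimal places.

Rank w: 4, 2, 3, 5, 6, 1
Rank z: 5, 4, 3, 2, 1, 6
d = rank(w) − rank(z): -1, -2, 0, 3, 5, -5; Σd² = 64
ρ = 1 − 6Σd² / [n(n²−1)] = 1 − 6×64 / (6×35) = 1 − 384/210 ≈ -0.829

-0.829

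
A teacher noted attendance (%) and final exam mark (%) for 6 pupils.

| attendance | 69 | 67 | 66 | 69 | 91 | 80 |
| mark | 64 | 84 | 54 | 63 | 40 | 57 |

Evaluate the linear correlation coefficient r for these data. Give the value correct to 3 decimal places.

-0.718

n = 6, Σx = 442, Σy = 362, Σx² = 33048, Σy² = 22886, Σxy = 26155
nΣxy − ΣxΣy = 156930 − 160004 = -3074
nΣx² − (Σx)² = 198288 − 195364 = 2924; nΣy² − (Σy)² = 137316 − 131044 = 6272
r = -3074 / √(2924 × 6272) = -3074 / 4282.4442 ≈ -0.718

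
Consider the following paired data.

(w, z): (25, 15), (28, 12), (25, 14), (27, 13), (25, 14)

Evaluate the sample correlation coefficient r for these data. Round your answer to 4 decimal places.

-0.9303

n = 5, Σw = 130, Σz = 68, Σw² = 3388, Σz² = 930, Σwz = 1762
nΣwz − ΣwΣz = 8810 − 8840 = -30
nΣw² − (Σw)² = 16940 − 16900 = 40; nΣz² − (Σz)² = 4650 − 4624 = 26
r = -30 / √(40 × 26) = -30 / 32.2490 ≈ -0.9303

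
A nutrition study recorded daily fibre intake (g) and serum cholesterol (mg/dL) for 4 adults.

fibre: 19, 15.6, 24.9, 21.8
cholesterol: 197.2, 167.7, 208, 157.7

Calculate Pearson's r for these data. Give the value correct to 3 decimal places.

n = 4, Σx = 81.3, Σy = 730.6, Σx² = 1699.61, Σy² = 135144.42, Σxy = 14979.98
nΣxy − ΣxΣy = 59919.92 − 59397.78 = 522.14
nΣx² − (Σx)² = 6798.44 − 6609.69 = 188.75; nΣy² − (Σy)² = 540577.68 − 533776.36 = 6801.32
r = 522.14 / √(188.75 × 6801.32) = 522.14 / 1133.0265 ≈ 0.461

0.461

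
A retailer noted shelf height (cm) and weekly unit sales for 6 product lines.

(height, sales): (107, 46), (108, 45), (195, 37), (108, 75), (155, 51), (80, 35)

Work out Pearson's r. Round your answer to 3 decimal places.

n = 6, Σx = 753, Σy = 289, Σx² = 103227, Σy² = 14961, Σxy = 35802
nΣxy − ΣxΣy = 214812 − 217617 = -2805
nΣx² − (Σx)² = 619362 − 567009 = 52353; nΣy² − (Σy)² = 89766 − 83521 = 6245
r = -2805 / √(52353 × 6245) = -2805 / 18081.6063 ≈ -0.155

-0.155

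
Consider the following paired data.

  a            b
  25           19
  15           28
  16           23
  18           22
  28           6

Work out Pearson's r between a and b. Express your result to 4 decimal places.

-0.9027

n = 5, Σa = 102, Σb = 98, Σa² = 2214, Σb² = 2194, Σab = 1827
nΣab − ΣaΣb = 9135 − 9996 = -861
nΣa² − (Σa)² = 11070 − 10404 = 666; nΣb² − (Σb)² = 10970 − 9604 = 1366
r = -861 / √(666 × 1366) = -861 / 953.8113 ≈ -0.9027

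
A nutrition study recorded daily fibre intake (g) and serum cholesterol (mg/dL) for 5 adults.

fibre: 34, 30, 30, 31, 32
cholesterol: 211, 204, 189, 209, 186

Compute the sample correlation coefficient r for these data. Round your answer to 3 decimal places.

n = 5, Σx = 157, Σy = 999, Σx² = 4941, Σy² = 200135, Σxy = 31395
nΣxy − ΣxΣy = 156975 − 156843 = 132
nΣx² − (Σx)² = 24705 − 24649 = 56; nΣy² − (Σy)² = 1000675 − 998001 = 2674
r = 132 / √(56 × 2674) = 132 / 386.9677 ≈ 0.341

0.341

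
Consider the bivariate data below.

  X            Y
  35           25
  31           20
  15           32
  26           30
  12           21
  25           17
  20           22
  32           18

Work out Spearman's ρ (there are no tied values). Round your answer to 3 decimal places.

Rank X: 8, 6, 2, 5, 1, 4, 3, 7
Rank Y: 6, 3, 8, 7, 4, 1, 5, 2
d = rank(X) − rank(Y): 2, 3, -6, -2, -3, 3, -2, 5; Σd² = 100
ρ = 1 − 6Σd² / [n(n²−1)] = 1 − 6×100 / (8×63) = 1 − 600/504 ≈ -0.190

-0.190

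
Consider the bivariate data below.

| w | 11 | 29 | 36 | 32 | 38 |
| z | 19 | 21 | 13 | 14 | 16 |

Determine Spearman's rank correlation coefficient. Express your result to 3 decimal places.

Rank w: 1, 2, 4, 3, 5
Rank z: 4, 5, 1, 2, 3
d = rank(w) − rank(z): -3, -3, 3, 1, 2; Σd² = 32
ρ = 1 − 6Σd² / [n(n²−1)] = 1 − 6×32 / (5×24) = 1 − 192/120 ≈ -0.600

-0.600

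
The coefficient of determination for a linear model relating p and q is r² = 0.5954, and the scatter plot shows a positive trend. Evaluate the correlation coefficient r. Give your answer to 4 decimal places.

0.7716

|r| = √0.5954 = 0.7716
The association is positive, so r = 0.7716.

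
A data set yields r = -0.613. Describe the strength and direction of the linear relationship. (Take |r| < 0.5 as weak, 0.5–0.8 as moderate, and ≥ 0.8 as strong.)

r = -0.613 < 0 so the relationship is negative.
|r| = 0.613, which falls in the moderate range.

moderate negative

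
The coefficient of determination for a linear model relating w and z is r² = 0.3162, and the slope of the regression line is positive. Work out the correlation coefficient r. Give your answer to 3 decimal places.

|r| = √0.3162 = 0.562
The association is positive, so r = 0.562.

0.562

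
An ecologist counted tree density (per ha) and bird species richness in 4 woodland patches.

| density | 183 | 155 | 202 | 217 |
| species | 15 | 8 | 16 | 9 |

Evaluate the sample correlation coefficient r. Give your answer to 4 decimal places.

n = 4, Σx = 757, Σy = 48, Σx² = 145407, Σy² = 626, Σxy = 9170
nΣxy − ΣxΣy = 36680 − 36336 = 344
nΣx² − (Σx)² = 581628 − 573049 = 8579; nΣy² − (Σy)² = 2504 − 2304 = 200
r = 344 / √(8579 × 200) = 344 / 1309.8855 ≈ 0.2626

0.2626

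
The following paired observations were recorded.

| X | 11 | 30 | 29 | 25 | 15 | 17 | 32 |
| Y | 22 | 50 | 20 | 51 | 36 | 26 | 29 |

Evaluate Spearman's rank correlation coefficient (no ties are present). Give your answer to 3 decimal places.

Rank X: 1, 6, 5, 4, 2, 3, 7
Rank Y: 2, 6, 1, 7, 5, 3, 4
d = rank(X) − rank(Y): -1, 0, 4, -3, -3, 0, 3; Σd² = 44
ρ = 1 − 6Σd² / [n(n²−1)] = 1 − 6×44 / (7×48) = 1 − 264/336 ≈ 0.214

0.214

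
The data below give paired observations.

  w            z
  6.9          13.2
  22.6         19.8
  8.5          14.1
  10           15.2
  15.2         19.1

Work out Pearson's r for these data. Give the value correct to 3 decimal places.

0.942

n = 5, Σw = 63.2, Σz = 81.4, Σw² = 961.66, Σz² = 1360.94, Σwz = 1100.73
nΣwz − ΣwΣz = 5503.65 − 5144.48 = 359.17
nΣw² − (Σw)² = 4808.3 − 3994.24 = 814.06; nΣz² − (Σz)² = 6804.7 − 6625.96 = 178.74
r = 359.17 / √(814.06 × 178.74) = 359.17 / 381.4513 ≈ 0.942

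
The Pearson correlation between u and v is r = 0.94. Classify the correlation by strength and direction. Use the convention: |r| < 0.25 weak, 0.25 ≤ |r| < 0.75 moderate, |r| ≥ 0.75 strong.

strong positive

r = 0.94 > 0 so the relationship is positive.
|r| = 0.94, which falls in the strong range.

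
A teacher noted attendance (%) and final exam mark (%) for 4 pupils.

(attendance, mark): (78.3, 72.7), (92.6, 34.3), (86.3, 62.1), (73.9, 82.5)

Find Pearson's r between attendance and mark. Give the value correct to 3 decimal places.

n = 4, Σx = 331.1, Σy = 251.6, Σx² = 27614.55, Σy² = 17124.44, Σxy = 20324.57
nΣxy − ΣxΣy = 81298.28 − 83304.76 = -2006.48
nΣx² − (Σx)² = 110458.2 − 109627.21 = 830.99; nΣy² − (Σy)² = 68497.76 − 63302.56 = 5195.2
r = -2006.48 / √(830.99 × 5195.2) = -2006.48 / 2077.7775 ≈ -0.966

-0.966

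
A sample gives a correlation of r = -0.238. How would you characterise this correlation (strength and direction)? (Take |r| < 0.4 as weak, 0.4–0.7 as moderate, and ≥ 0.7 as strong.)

weak negative

r = -0.238 < 0 so the relationship is negative.
|r| = 0.238, which falls in the weak range.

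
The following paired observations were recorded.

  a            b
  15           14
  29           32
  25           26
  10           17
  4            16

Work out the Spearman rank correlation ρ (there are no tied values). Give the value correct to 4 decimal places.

Rank a: 3, 5, 4, 2, 1
Rank b: 1, 5, 4, 3, 2
d = rank(a) − rank(b): 2, 0, 0, -1, -1; Σd² = 6
ρ = 1 − 6Σd² / [n(n²−1)] = 1 − 6×6 / (5×24) = 1 − 36/120 ≈ 0.7000

0.7000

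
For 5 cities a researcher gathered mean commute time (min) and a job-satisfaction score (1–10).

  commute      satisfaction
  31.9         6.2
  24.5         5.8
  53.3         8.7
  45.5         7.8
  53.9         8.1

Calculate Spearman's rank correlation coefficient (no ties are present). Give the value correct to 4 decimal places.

Rank commute: 2, 1, 4, 3, 5
Rank satisfaction: 2, 1, 5, 3, 4
d = rank(commute) − rank(satisfaction): 0, 0, -1, 0, 1; Σd² = 2
ρ = 1 − 6Σd² / [n(n²−1)] = 1 − 6×2 / (5×24) = 1 − 12/120 ≈ 0.9000

0.9000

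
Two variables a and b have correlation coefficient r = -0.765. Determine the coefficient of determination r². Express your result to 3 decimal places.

r² = (-0.765)² = 0.585

0.585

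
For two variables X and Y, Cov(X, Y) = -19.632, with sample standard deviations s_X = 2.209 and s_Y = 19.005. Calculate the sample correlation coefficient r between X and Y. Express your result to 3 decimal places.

r = Cov(X,Y) / (s_X · s_Y) = -19.632 / (2.209 × 19.005)
  = -19.632 / 41.9820 ≈ -0.468

-0.468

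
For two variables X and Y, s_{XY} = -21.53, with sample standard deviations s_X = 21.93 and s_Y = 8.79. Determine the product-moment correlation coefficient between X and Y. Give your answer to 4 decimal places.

-0.1117

r = Cov(X,Y) / (s_X · s_Y) = -21.53 / (21.93 × 8.79)
  = -21.53 / 192.7647 ≈ -0.1117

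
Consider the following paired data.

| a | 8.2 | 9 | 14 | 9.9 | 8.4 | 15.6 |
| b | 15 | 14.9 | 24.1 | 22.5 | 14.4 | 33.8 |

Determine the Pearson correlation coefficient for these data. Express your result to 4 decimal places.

0.9323

n = 6, Σa = 65.1, Σb = 124.7, Σa² = 756.17, Σb² = 2883.87, Σab = 1465.49
nΣab − ΣaΣb = 8792.94 − 8117.97 = 674.97
nΣa² − (Σa)² = 4537.02 − 4238.01 = 299.01; nΣb² − (Σb)² = 17303.22 − 15550.09 = 1753.13
r = 674.97 / √(299.01 × 1753.13) = 674.97 / 724.0189 ≈ 0.9323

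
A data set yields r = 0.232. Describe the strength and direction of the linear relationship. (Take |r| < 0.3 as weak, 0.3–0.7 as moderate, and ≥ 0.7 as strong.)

r = 0.232 > 0 so the relationship is positive.
|r| = 0.232, which falls in the weak range.

weak positive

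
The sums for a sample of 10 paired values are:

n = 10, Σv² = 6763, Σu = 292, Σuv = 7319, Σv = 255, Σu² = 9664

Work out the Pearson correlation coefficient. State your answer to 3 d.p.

r = (nΣuv − ΣuΣv) / √[(nΣu² − (Σu)²)(nΣv² − (Σv)²)]
Numerator: 10×7319 − 292×255 = -1270
Denominator: √[(96640 − 85264)(67630 − 65025)] = √[11376 × 2605] = 5443.7561
r = -1270 / 5443.7561 ≈ -0.233

-0.233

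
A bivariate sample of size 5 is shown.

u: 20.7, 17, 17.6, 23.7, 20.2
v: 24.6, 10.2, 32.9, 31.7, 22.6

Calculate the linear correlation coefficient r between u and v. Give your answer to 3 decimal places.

n = 5, Σu = 99.2, Σv = 122, Σu² = 1996.98, Σv² = 3307.26, Σuv = 2469.47
nΣuv − ΣuΣv = 12347.35 − 12102.4 = 244.95
nΣu² − (Σu)² = 9984.9 − 9840.64 = 144.26; nΣv² − (Σv)² = 16536.3 − 14884 = 1652.3
r = 244.95 / √(144.26 × 1652.3) = 244.95 / 488.2221 ≈ 0.502

0.502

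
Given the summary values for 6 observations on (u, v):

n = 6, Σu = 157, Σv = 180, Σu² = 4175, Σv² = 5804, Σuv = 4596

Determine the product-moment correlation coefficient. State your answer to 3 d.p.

-0.694

r = (nΣuv − ΣuΣv) / √[(nΣu² − (Σu)²)(nΣv² − (Σv)²)]
Numerator: 6×4596 − 157×180 = -684
Denominator: √[(25050 − 24649)(34824 − 32400)] = √[401 × 2424] = 985.9128
r = -684 / 985.9128 ≈ -0.694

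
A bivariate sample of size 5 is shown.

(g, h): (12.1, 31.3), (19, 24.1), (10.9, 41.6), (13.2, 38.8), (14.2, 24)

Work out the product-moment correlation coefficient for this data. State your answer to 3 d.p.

-0.739

n = 5, Σg = 69.4, Σh = 159.8, Σg² = 1002.1, Σh² = 5372.5, Σgh = 2143.03
nΣgh − ΣgΣh = 10715.15 − 11090.12 = -374.97
nΣg² − (Σg)² = 5010.5 − 4816.36 = 194.14; nΣh² − (Σh)² = 26862.5 − 25536.04 = 1326.46
r = -374.97 / √(194.14 × 1326.46) = -374.97 / 507.4632 ≈ -0.739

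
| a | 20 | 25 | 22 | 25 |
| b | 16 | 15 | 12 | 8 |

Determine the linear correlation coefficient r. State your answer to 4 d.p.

n = 4, Σa = 92, Σb = 51, Σa² = 2134, Σb² = 689, Σab = 1159
nΣab − ΣaΣb = 4636 − 4692 = -56
nΣa² − (Σa)² = 8536 − 8464 = 72; nΣb² − (Σb)² = 2756 − 2601 = 155
r = -56 / √(72 × 155) = -56 / 105.6409 ≈ -0.5301

-0.5301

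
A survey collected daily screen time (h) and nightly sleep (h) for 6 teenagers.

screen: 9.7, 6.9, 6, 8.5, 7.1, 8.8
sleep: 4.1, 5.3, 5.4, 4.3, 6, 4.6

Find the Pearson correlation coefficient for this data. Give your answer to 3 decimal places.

-0.840

n = 6, Σx = 47, Σy = 29.7, Σx² = 377.8, Σy² = 149.71, Σxy = 228.37
nΣxy − ΣxΣy = 1370.22 − 1395.9 = -25.68
nΣx² − (Σx)² = 2266.8 − 2209 = 57.8; nΣy² − (Σy)² = 898.26 − 882.09 = 16.17
r = -25.68 / √(57.8 × 16.17) = -25.68 / 30.5717 ≈ -0.840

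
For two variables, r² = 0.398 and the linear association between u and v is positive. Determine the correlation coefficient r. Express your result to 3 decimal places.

0.631

|r| = √0.398 = 0.631
The association is positive, so r = 0.631.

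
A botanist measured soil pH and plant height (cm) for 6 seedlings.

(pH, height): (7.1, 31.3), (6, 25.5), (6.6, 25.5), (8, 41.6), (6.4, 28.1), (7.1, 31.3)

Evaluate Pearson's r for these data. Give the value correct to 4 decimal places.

0.9426

n = 6, Σx = 41.2, Σy = 183.3, Σx² = 285.34, Σy² = 5780.05, Σxy = 1278.4
nΣxy − ΣxΣy = 7670.4 − 7551.96 = 118.44
nΣx² − (Σx)² = 1712.04 − 1697.44 = 14.6; nΣy² − (Σy)² = 34680.3 − 33598.89 = 1081.41
r = 118.44 / √(14.6 × 1081.41) = 118.44 / 125.6526 ≈ 0.9426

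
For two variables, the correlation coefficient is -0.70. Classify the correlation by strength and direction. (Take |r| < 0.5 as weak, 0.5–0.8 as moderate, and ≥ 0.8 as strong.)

r = -0.70 < 0 so the relationship is negative.
|r| = 0.70, which falls in the moderate range.

moderate negative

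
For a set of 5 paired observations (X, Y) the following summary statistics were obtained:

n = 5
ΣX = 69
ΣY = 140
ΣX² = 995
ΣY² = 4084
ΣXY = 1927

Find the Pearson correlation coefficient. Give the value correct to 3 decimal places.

r = (nΣXY − ΣXΣY) / √[(nΣX² − (ΣX)²)(nΣY² − (ΣY)²)]
Numerator: 5×1927 − 69×140 = -25
Denominator: √[(4975 − 4761)(20420 − 19600)] = √[214 × 820] = 418.9033
r = -25 / 418.9033 ≈ -0.060

-0.060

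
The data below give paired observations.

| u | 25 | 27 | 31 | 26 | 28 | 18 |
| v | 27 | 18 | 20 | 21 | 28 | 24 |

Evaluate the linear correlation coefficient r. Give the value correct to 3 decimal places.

-0.253

n = 6, Σu = 155, Σv = 138, Σu² = 4099, Σv² = 3254, Σuv = 3543
nΣuv − ΣuΣv = 21258 − 21390 = -132
nΣu² − (Σu)² = 24594 − 24025 = 569; nΣv² − (Σv)² = 19524 − 19044 = 480
r = -132 / √(569 × 480) = -132 / 522.6088 ≈ -0.253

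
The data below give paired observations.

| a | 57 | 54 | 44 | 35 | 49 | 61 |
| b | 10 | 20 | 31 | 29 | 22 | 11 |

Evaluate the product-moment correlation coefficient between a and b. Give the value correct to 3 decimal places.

-0.895

n = 6, Σa = 300, Σb = 123, Σa² = 15448, Σb² = 2907, Σab = 5778
nΣab − ΣaΣb = 34668 − 36900 = -2232
nΣa² − (Σa)² = 92688 − 90000 = 2688; nΣb² − (Σb)² = 17442 − 15129 = 2313
r = -2232 / √(2688 × 2313) = -2232 / 2493.4602 ≈ -0.895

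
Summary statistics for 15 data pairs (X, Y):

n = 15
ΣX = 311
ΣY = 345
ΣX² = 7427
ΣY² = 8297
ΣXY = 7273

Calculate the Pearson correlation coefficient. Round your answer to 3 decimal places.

r = (nΣXY − ΣXΣY) / √[(nΣX² − (ΣX)²)(nΣY² − (ΣY)²)]
Numerator: 15×7273 − 311×345 = 1800
Denominator: √[(111405 − 96721)(124455 − 119025)] = √[14684 × 5430] = 8929.3964
r = 1800 / 8929.3964 ≈ 0.202

0.202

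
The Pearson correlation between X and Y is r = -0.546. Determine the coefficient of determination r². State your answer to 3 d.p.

r² = (-0.546)² = 0.298

0.298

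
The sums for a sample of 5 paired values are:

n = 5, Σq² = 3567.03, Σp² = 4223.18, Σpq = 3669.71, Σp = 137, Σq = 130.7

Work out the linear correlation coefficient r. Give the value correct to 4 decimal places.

0.3331

r = (nΣpq − ΣpΣq) / √[(nΣp² − (Σp)²)(nΣq² − (Σq)²)]
Numerator: 5×3669.71 − 137×130.7 = 442.65
Denominator: √[(21115.9 − 18769)(17835.15 − 17082.49)] = √[2346.9 × 752.66] = 1329.0665
r = 442.65 / 1329.0665 ≈ 0.3331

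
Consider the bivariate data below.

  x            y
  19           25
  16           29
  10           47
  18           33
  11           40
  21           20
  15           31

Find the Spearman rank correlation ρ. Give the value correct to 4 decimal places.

-0.8929

Rank x: 6, 4, 1, 5, 2, 7, 3
Rank y: 2, 3, 7, 5, 6, 1, 4
d = rank(x) − rank(y): 4, 1, -6, 0, -4, 6, -1; Σd² = 106
ρ = 1 − 6Σd² / [n(n²−1)] = 1 − 6×106 / (7×48) = 1 − 636/336 ≈ -0.8929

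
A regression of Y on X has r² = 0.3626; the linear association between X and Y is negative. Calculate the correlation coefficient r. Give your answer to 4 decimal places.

-0.6022

|r| = √0.3626 = 0.6022
The association is negative, so r = −0.6022.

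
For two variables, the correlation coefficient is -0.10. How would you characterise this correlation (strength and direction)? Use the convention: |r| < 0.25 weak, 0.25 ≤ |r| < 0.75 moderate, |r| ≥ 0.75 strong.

weak negative

r = -0.10 < 0 so the relationship is negative.
|r| = 0.10, which falls in the weak range.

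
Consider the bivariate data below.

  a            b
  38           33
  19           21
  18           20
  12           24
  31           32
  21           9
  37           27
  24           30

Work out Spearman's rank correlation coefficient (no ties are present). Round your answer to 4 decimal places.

0.7143

Rank a: 8, 3, 2, 1, 6, 4, 7, 5
Rank b: 8, 3, 2, 4, 7, 1, 5, 6
d = rank(a) − rank(b): 0, 0, 0, -3, -1, 3, 2, -1; Σd² = 24
ρ = 1 − 6Σd² / [n(n²−1)] = 1 − 6×24 / (8×63) = 1 − 144/504 ≈ 0.7143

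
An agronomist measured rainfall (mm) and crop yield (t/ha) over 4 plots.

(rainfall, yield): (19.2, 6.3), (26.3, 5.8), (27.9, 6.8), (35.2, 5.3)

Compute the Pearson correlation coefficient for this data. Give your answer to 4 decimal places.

n = 4, Σx = 108.6, Σy = 24.2, Σx² = 3077.78, Σy² = 147.66, Σxy = 649.78
nΣxy − ΣxΣy = 2599.12 − 2628.12 = -29
nΣx² − (Σx)² = 12311.12 − 11793.96 = 517.16; nΣy² − (Σy)² = 590.64 − 585.64 = 5
r = -29 / √(517.16 × 5) = -29 / 50.8508 ≈ -0.5703

-0.5703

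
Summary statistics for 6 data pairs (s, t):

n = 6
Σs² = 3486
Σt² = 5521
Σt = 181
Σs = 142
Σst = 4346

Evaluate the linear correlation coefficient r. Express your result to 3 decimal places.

r = (nΣst − ΣsΣt) / √[(nΣs² − (Σs)²)(nΣt² − (Σt)²)]
Numerator: 6×4346 − 142×181 = 374
Denominator: √[(20916 − 20164)(33126 − 32761)] = √[752 × 365] = 523.9084
r = 374 / 523.9084 ≈ 0.714

0.714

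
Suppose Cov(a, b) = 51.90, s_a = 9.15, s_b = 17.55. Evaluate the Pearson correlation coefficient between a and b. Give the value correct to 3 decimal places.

0.323

r = Cov(a,b) / (s_a · s_b) = 51.90 / (9.15 × 17.55)
  = 51.90 / 160.5825 ≈ 0.323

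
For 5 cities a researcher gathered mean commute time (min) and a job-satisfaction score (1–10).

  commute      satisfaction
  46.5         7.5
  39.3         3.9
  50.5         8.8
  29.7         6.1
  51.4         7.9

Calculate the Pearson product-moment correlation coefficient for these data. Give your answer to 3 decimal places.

0.674

n = 5, Σx = 217.4, Σy = 34.2, Σx² = 9781.04, Σy² = 248.52, Σxy = 1533.65
nΣxy − ΣxΣy = 7668.25 − 7435.08 = 233.17
nΣx² − (Σx)² = 48905.2 − 47262.76 = 1642.44; nΣy² − (Σy)² = 1242.6 − 1169.64 = 72.96
r = 233.17 / √(1642.44 × 72.96) = 233.17 / 346.1682 ≈ 0.674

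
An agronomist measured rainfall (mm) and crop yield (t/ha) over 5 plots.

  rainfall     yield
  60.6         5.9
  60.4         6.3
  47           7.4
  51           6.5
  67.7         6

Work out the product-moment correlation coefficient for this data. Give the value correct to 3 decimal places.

n = 5, Σx = 286.7, Σy = 32.1, Σx² = 16713.81, Σy² = 207.51, Σxy = 1823.56
nΣxy − ΣxΣy = 9117.8 − 9203.07 = -85.27
nΣx² − (Σx)² = 83569.05 − 82196.89 = 1372.16; nΣy² − (Σy)² = 1037.55 − 1030.41 = 7.14
r = -85.27 / √(1372.16 × 7.14) = -85.27 / 98.9809 ≈ -0.861

-0.861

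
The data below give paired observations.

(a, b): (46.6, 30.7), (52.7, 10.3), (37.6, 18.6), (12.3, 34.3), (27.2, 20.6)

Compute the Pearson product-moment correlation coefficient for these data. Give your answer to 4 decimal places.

n = 5, Σa = 176.4, Σb = 114.5, Σa² = 7253.74, Σb² = 2995.39, Σab = 3655
nΣab − ΣaΣb = 18275 − 20197.8 = -1922.8
nΣa² − (Σa)² = 36268.7 − 31116.96 = 5151.74; nΣb² − (Σb)² = 14976.95 − 13110.25 = 1866.7
r = -1922.8 / √(5151.74 × 1866.7) = -1922.8 / 3101.0890 ≈ -0.6200

-0.6200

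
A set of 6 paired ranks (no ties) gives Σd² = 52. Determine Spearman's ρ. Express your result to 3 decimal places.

-0.486

ρ = 1 − 6Σd² / [n(n²−1)] = 1 − 6×52 / (6×35)
  = 1 − 312/210 = 1 − 1.4857 ≈ -0.486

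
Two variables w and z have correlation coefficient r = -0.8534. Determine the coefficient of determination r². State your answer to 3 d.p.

r² = (-0.8534)² = 0.728

0.728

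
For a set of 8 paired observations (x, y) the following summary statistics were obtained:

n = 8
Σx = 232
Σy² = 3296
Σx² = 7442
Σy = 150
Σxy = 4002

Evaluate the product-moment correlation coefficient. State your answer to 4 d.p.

r = (nΣxy − ΣxΣy) / √[(nΣx² − (Σx)²)(nΣy² − (Σy)²)]
Numerator: 8×4002 − 232×150 = -2784
Denominator: √[(59536 − 53824)(26368 − 22500)] = √[5712 × 3868] = 4700.4272
r = -2784 / 4700.4272 ≈ -0.5923

-0.5923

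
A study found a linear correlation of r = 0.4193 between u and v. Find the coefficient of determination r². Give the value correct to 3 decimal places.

0.176

r² = (0.4193)² = 0.176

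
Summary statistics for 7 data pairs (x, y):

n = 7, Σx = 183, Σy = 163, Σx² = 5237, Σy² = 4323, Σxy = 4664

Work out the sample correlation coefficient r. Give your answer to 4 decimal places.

0.8240

r = (nΣxy − ΣxΣy) / √[(nΣx² − (Σx)²)(nΣy² − (Σy)²)]
Numerator: 7×4664 − 183×163 = 2819
Denominator: √[(36659 − 33489)(30261 − 26569)] = √[3170 × 3692] = 3421.0583
r = 2819 / 3421.0583 ≈ 0.8240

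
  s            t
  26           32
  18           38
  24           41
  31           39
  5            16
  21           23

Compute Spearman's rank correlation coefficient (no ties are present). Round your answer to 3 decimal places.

Rank s: 5, 2, 4, 6, 1, 3
Rank t: 3, 4, 6, 5, 1, 2
d = rank(s) − rank(t): 2, -2, -2, 1, 0, 1; Σd² = 14
ρ = 1 − 6Σd² / [n(n²−1)] = 1 − 6×14 / (6×35) = 1 − 84/210 ≈ 0.600

0.600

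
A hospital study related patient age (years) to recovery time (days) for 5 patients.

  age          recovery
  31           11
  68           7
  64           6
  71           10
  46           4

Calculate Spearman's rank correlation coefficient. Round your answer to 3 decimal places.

0.000

Rank age: 1, 4, 3, 5, 2
Rank recovery: 5, 3, 2, 4, 1
d = rank(age) − rank(recovery): -4, 1, 1, 1, 1; Σd² = 20
ρ = 1 − 6Σd² / [n(n²−1)] = 1 − 6×20 / (5×24) = 1 − 120/120 ≈ 0.000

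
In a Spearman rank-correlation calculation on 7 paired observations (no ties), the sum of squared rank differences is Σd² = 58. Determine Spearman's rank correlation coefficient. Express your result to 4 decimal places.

-0.0357

ρ = 1 − 6Σd² / [n(n²−1)] = 1 − 6×58 / (7×48)
  = 1 − 348/336 = 1 − 1.03571 ≈ -0.0357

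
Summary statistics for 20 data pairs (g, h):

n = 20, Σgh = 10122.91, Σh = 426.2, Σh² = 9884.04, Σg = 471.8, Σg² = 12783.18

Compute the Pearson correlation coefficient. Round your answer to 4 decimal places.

r = (nΣgh − ΣgΣh) / √[(nΣg² − (Σg)²)(nΣh² − (Σh)²)]
Numerator: 20×10122.91 − 471.8×426.2 = 1377.04
Denominator: √[(255663.6 − 222595.24)(197680.8 − 181646.44)] = √[33068.36 × 16034.36] = 23026.7234
r = 1377.04 / 23026.7234 ≈ 0.0598

0.0598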